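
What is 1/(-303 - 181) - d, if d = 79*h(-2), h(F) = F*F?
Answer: -152945/484 ≈ -316.00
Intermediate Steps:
h(F) = F²
d = 316 (d = 79*(-2)² = 79*4 = 316)
1/(-303 - 181) - d = 1/(-303 - 181) - 1*316 = 1/(-484) - 316 = -1/484 - 316 = -152945/484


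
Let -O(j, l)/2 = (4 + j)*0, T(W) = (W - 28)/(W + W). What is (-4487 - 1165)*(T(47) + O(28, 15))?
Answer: -53694/47 ≈ -1142.4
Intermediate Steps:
T(W) = (-28 + W)/(2*W) (T(W) = (-28 + W)/((2*W)) = (-28 + W)*(1/(2*W)) = (-28 + W)/(2*W))
O(j, l) = 0 (O(j, l) = -2*(4 + j)*0 = -2*0 = 0)
(-4487 - 1165)*(T(47) + O(28, 15)) = (-4487 - 1165)*((½)*(-28 + 47)/47 + 0) = -5652*((½)*(1/47)*19 + 0) = -5652*(19/94 + 0) = -5652*19/94 = -53694/47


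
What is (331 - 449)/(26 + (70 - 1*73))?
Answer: -118/23 ≈ -5.1304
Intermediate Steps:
(331 - 449)/(26 + (70 - 1*73)) = -118/(26 + (70 - 73)) = -118/(26 - 3) = -118/23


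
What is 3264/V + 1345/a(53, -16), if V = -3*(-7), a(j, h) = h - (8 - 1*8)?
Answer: 7993/112 ≈ 71.366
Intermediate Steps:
a(j, h) = h (a(j, h) = h - (8 - 8) = h - 1*0 = h + 0 = h)
V = 21
3264/V + 1345/a(53, -16) = 3264/21 + 1345/(-16) = 3264*(1/21) + 1345*(-1/16) = 1088/7 - 1345/16 = 7993/112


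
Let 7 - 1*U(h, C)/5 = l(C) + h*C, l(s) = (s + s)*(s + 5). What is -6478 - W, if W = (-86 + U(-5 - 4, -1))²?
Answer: -9614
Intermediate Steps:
l(s) = 2*s*(5 + s) (l(s) = (2*s)*(5 + s) = 2*s*(5 + s))
U(h, C) = 35 - 10*C*(5 + C) - 5*C*h (U(h, C) = 35 - 5*(2*C*(5 + C) + h*C) = 35 - 5*(2*C*(5 + C) + C*h) = 35 - 5*(C*h + 2*C*(5 + C)) = 35 + (-10*C*(5 + C) - 5*C*h) = 35 - 10*C*(5 + C) - 5*C*h)
W = 3136 (W = (-86 + (35 - 10*(-1)*(5 - 1) - 5*(-1)*(-5 - 4)))² = (-86 + (35 - 10*(-1)*4 - 5*(-1)*(-9)))² = (-86 + (35 + 40 - 45))² = (-86 + 30)² = (-56)² = 3136)
-6478 - W = -6478 - 1*3136 = -6478 - 3136 = -9614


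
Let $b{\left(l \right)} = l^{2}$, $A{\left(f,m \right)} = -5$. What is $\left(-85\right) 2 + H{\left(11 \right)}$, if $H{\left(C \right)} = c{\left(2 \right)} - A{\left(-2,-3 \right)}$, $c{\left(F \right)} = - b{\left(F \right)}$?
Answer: $-169$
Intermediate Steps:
$c{\left(F \right)} = - F^{2}$
$H{\left(C \right)} = 1$ ($H{\left(C \right)} = - 2^{2} - -5 = \left(-1\right) 4 + 5 = -4 + 5 = 1$)
$\left(-85\right) 2 + H{\left(11 \right)} = \left(-85\right) 2 + 1 = -170 + 1 = -169$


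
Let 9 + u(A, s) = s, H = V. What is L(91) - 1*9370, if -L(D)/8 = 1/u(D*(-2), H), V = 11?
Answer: -9374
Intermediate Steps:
H = 11
u(A, s) = -9 + s
L(D) = -4 (L(D) = -8/(-9 + 11) = -8/2 = -8*1/2 = -4)
L(91) - 1*9370 = -4 - 1*9370 = -4 - 9370 = -9374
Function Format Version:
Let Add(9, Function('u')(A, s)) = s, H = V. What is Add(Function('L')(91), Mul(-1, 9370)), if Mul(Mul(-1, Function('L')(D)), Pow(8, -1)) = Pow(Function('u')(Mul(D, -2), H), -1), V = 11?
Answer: -9374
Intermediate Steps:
H = 11
Function('u')(A, s) = Add(-9, s)
Function('L')(D) = -4 (Function('L')(D) = Mul(-8, Pow(Add(-9, 11), -1)) = Mul(-8, Pow(2, -1)) = Mul(-8, Rational(1, 2)) = -4)
Add(Function('L')(91), Mul(-1, 9370)) = Add(-4, Mul(-1, 9370)) = Add(-4, -9370) = -9374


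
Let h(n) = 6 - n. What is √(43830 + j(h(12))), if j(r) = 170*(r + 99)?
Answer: 2*√14910 ≈ 244.21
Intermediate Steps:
j(r) = 16830 + 170*r (j(r) = 170*(99 + r) = 16830 + 170*r)
√(43830 + j(h(12))) = √(43830 + (16830 + 170*(6 - 1*12))) = √(43830 + (16830 + 170*(6 - 12))) = √(43830 + (16830 + 170*(-6))) = √(43830 + (16830 - 1020)) = √(43830 + 15810) = √59640 = 2*√14910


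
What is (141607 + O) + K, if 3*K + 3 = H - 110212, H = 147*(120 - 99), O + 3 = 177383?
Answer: 849833/3 ≈ 2.8328e+5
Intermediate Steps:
O = 177380 (O = -3 + 177383 = 177380)
H = 3087 (H = 147*21 = 3087)
K = -107128/3 (K = -1 + (3087 - 110212)/3 = -1 + (⅓)*(-107125) = -1 - 107125/3 = -107128/3 ≈ -35709.)
(141607 + O) + K = (141607 + 177380) - 107128/3 = 318987 - 107128/3 = 849833/3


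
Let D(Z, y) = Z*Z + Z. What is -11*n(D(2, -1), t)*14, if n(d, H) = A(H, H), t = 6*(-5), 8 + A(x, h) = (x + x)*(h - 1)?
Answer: -285208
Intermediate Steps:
D(Z, y) = Z + Z**2 (D(Z, y) = Z**2 + Z = Z + Z**2)
A(x, h) = -8 + 2*x*(-1 + h) (A(x, h) = -8 + (x + x)*(h - 1) = -8 + (2*x)*(-1 + h) = -8 + 2*x*(-1 + h))
t = -30
n(d, H) = -8 - 2*H + 2*H**2 (n(d, H) = -8 - 2*H + 2*H*H = -8 - 2*H + 2*H**2)
-11*n(D(2, -1), t)*14 = -11*(-8 - 2*(-30) + 2*(-30)**2)*14 = -11*(-8 + 60 + 2*900)*14 = -11*(-8 + 60 + 1800)*14 = -11*1852*14 = -20372*14 = -285208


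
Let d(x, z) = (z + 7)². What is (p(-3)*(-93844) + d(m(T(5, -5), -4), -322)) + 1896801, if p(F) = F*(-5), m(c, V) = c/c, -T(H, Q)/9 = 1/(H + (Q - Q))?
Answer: 588366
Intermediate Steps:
T(H, Q) = -9/H (T(H, Q) = -9/(H + (Q - Q)) = -9/(H + 0) = -9/H)
m(c, V) = 1
d(x, z) = (7 + z)²
p(F) = -5*F
(p(-3)*(-93844) + d(m(T(5, -5), -4), -322)) + 1896801 = (-5*(-3)*(-93844) + (7 - 322)²) + 1896801 = (15*(-93844) + (-315)²) + 1896801 = (-1407660 + 99225) + 1896801 = -1308435 + 1896801 = 588366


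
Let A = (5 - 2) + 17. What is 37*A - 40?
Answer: 700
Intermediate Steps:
A = 20 (A = 3 + 17 = 20)
37*A - 40 = 37*20 - 40 = 740 - 40 = 700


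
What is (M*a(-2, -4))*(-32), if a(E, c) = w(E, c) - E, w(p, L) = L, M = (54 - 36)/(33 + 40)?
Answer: 1152/73 ≈ 15.781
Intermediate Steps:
M = 18/73 ≈ 0.24658
a(E, c) = c - E
(M*a(-2, -4))*(-32) = (18*(-4 - 1*(-2))/73)*(-32) = (18*(-4 + 2)/73)*(-32) = ((18/73)*(-2))*(-32) = -36/73*(-32) = 1152/73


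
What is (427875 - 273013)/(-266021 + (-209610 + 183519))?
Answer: -77431/146056 ≈ -0.53015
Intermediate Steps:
(427875 - 273013)/(-266021 + (-209610 + 183519)) = 154862/(-266021 - 26091) = 154862/(-292112) = 154862*(-1/292112) = -77431/146056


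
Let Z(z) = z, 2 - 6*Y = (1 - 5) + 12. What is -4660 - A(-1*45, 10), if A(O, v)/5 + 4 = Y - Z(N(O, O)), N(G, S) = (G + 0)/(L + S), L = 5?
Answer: -37035/8 ≈ -4629.4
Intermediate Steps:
N(G, S) = G/(5 + S) (N(G, S) = (G + 0)/(5 + S) = G/(5 + S))
Y = -1 (Y = ⅓ - ((1 - 5) + 12)/6 = ⅓ - (-4 + 12)/6 = ⅓ - ⅙*8 = ⅓ - 4/3 = -1)
A(O, v) = -25 - 5*O/(5 + O) (A(O, v) = -20 + 5*(-1 - O/(5 + O)) = -20 + (-5 - 5*O/(5 + O)) = -25 - 5*O/(5 + O))
-4660 - A(-1*45, 10) = -4660 - 5*(-25 - (-6)*45)/(5 - 1*45) = -4660 - 5*(-25 - 6*(-45))/(5 - 45) = -4660 - 5*(-25 + 270)/(-40) = -4660 - 5*(-1)*245/40 = -4660 - 1*(-245/8) = -4660 + 245/8 = -37035/8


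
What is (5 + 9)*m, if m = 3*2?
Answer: 84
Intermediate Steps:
m = 6
(5 + 9)*m = (5 + 9)*6 = 14*6 = 84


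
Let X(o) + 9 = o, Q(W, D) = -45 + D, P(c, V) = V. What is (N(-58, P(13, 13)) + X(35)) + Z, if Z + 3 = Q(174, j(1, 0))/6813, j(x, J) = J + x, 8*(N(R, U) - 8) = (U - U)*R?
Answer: 211159/6813 ≈ 30.994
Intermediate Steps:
N(R, U) = 8 (N(R, U) = 8 + ((U - U)*R)/8 = 8 + (0*R)/8 = 8 + (⅛)*0 = 8 + 0 = 8)
Z = -20483/6813 (Z = -3 + (-45 + (0 + 1))/6813 = -3 + (-45 + 1)*(1/6813) = -3 - 44*1/6813 = -3 - 44/6813 = -20483/6813 ≈ -3.0065)
X(o) = -9 + o
(N(-58, P(13, 13)) + X(35)) + Z = (8 + (-9 + 35)) - 20483/6813 = (8 + 26) - 20483/6813 = 34 - 20483/6813 = 211159/6813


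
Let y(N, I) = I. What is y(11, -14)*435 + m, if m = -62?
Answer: -6152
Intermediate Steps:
y(11, -14)*435 + m = -14*435 - 62 = -6090 - 62 = -6152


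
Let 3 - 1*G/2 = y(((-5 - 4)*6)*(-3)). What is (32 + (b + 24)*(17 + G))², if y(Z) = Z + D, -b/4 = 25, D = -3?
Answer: 504092304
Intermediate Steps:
b = -100 (b = -4*25 = -100)
y(Z) = -3 + Z (y(Z) = Z - 3 = -3 + Z)
G = -312 (G = 6 - 2*(-3 + ((-5 - 4)*6)*(-3)) = 6 - 2*(-3 - 9*6*(-3)) = 6 - 2*(-3 - 54*(-3)) = 6 - 2*(-3 + 162) = 6 - 2*159 = 6 - 318 = -312)
(32 + (b + 24)*(17 + G))² = (32 + (-100 + 24)*(17 - 312))² = (32 - 76*(-295))² = (32 + 22420)² = 22452² = 504092304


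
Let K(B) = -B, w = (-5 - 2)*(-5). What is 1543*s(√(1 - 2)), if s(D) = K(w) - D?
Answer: -54005 - 1543*I ≈ -54005.0 - 1543.0*I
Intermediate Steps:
w = 35 (w = -7*(-5) = 35)
s(D) = -35 - D (s(D) = -1*35 - D = -35 - D)
1543*s(√(1 - 2)) = 1543*(-35 - √(1 - 2)) = 1543*(-35 - √(-1)) = 1543*(-35 - I) = -54005 - 1543*I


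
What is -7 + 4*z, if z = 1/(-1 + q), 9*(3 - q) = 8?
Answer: -17/5 ≈ -3.4000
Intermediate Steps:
q = 19/9 (q = 3 - ⅑*8 = 3 - 8/9 = 19/9 ≈ 2.1111)
z = 9/10 (z = 1/(-1 + 19/9) = 1/(10/9) = 9/10 ≈ 0.90000)
-7 + 4*z = -7 + 4*(9/10) = -7 + 18/5 = -17/5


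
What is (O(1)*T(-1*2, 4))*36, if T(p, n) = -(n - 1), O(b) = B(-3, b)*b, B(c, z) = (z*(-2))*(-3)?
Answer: -648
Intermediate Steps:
B(c, z) = 6*z (B(c, z) = -2*z*(-3) = 6*z)
O(b) = 6*b² (O(b) = (6*b)*b = 6*b²)
T(p, n) = 1 - n (T(p, n) = -(-1 + n) = 1 - n)
(O(1)*T(-1*2, 4))*36 = ((6*1²)*(1 - 1*4))*36 = ((6*1)*(1 - 4))*36 = (6*(-3))*36 = -18*36 = -648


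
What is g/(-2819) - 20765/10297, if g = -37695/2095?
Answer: -24449179082/12162414817 ≈ -2.0102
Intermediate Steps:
g = -7539/419 (g = -37695*1/2095 = -7539/419 ≈ -17.993)
g/(-2819) - 20765/10297 = -7539/419/(-2819) - 20765/10297 = -7539/419*(-1/2819) - 20765*1/10297 = 7539/1181161 - 20765/10297 = -24449179082/12162414817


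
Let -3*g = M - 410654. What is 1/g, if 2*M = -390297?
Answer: 6/1211605 ≈ 4.9521e-6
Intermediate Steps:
M = -390297/2 (M = (½)*(-390297) = -390297/2 ≈ -1.9515e+5)
g = 1211605/6 (g = -(-390297/2 - 410654)/3 = -⅓*(-1211605/2) = 1211605/6 ≈ 2.0193e+5)
1/g = 1/(1211605/6) = 6/1211605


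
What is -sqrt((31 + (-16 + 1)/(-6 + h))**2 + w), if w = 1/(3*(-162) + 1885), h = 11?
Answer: -sqrt(1534446983)/1399 ≈ -28.000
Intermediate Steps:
w = 1/1399 (w = 1/(-486 + 1885) = 1/1399 ≈ 0.00071480)
-sqrt((31 + (-16 + 1)/(-6 + h))**2 + w) = -sqrt((31 + (-16 + 1)/(-6 + 11))**2 + 1/1399) = -sqrt((31 - 15/5)**2 + 1/1399) = -sqrt((31 - 15*1/5)**2 + 1/1399) = -sqrt((31 - 3)**2 + 1/1399) = -sqrt(28**2 + 1/1399) = -sqrt(784 + 1/1399) = -sqrt(1096817/1399) = -sqrt(1534446983)/1399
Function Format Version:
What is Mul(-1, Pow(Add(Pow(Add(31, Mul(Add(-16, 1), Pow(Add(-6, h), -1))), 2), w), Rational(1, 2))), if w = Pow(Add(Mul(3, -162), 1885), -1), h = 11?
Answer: Mul(Rational(-1, 1399), Pow(1534446983, Rational(1, 2))) ≈ -28.000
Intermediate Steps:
w = Rational(1, 1399) (w = Pow(Add(-486, 1885), -1) = Pow(1399, -1) = Rational(1, 1399) ≈ 0.00071480)
Mul(-1, Pow(Add(Pow(Add(31, Mul(Add(-16, 1), Pow(Add(-6, h), -1))), 2), w), Rational(1, 2))) = Mul(-1, Pow(Add(Pow(Add(31, Mul(Add(-16, 1), Pow(Add(-6, 11), -1))), 2), Rational(1, 1399)), Rational(1, 2))) = Mul(-1, Pow(Add(Pow(Add(31, Mul(-15, Pow(5, -1))), 2), Rational(1, 1399)), Rational(1, 2))) = Mul(-1, Pow(Add(Pow(Add(31, Mul(-15, Rational(1, 5))), 2), Rational(1, 1399)), Rational(1, 2))) = Mul(-1, Pow(Add(Pow(Add(31, -3), 2), Rational(1, 1399)), Rational(1, 2))) = Mul(-1, Pow(Add(Pow(28, 2), Rational(1, 1399)), Rational(1, 2))) = Mul(-1, Pow(Add(784, Rational(1, 1399)), Rational(1, 2))) = Mul(-1, Pow(Rational(1096817, 1399), Rational(1, 2))) = Mul(-1, Mul(Rational(1, 1399), Pow(1534446983, Rational(1, 2)))) = Mul(Rational(-1, 1399), Pow(1534446983, Rational(1, 2)))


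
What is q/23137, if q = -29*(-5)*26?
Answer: 3770/23137 ≈ 0.16294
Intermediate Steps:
q = 3770 (q = 145*26 = 3770)
q/23137 = 3770/23137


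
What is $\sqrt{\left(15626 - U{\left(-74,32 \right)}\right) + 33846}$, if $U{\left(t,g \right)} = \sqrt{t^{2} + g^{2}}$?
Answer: $\sqrt{49472 - 10 \sqrt{65}} \approx 222.24$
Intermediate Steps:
$U{\left(t,g \right)} = \sqrt{g^{2} + t^{2}}$
$\sqrt{\left(15626 - U{\left(-74,32 \right)}\right) + 33846} = \sqrt{\left(15626 - \sqrt{32^{2} + \left(-74\right)^{2}}\right) + 33846} = \sqrt{\left(15626 - \sqrt{1024 + 5476}\right) + 33846} = \sqrt{\left(15626 - \sqrt{6500}\right) + 33846} = \sqrt{\left(15626 - 10 \sqrt{65}\right) + 33846} = \sqrt{49472 - 10 \sqrt{65}}$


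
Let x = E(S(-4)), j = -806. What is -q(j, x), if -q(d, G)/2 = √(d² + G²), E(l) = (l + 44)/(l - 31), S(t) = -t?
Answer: 4*√13155193/9 ≈ 1612.0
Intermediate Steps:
E(l) = (44 + l)/(-31 + l)
x = -16/9 (x = (44 - 1*(-4))/(-31 - 1*(-4)) = (44 + 4)/(-31 + 4) = 48/(-27) = -1/27*48 = -16/9 ≈ -1.7778)
q(d, G) = -2*√(G² + d²) (q(d, G) = -2*√(d² + G²) = -2*√(G² + d²))
-q(j, x) = -(-2)*√((-16/9)² + (-806)²) = -(-2)*√(256/81 + 649636) = -(-2)*√(52620772/81) = -(-2)*2*√13155193/9 = -(-4)*√13155193/9 = 4*√13155193/9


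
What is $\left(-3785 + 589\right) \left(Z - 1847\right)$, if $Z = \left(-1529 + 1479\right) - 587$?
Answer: $7938864$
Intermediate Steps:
$Z = -637$ ($Z = -50 - 587 = -637$)
$\left(-3785 + 589\right) \left(Z - 1847\right) = \left(-3785 + 589\right) \left(-637 - 1847\right) = \left(-3196\right) \left(-2484\right) = 7938864$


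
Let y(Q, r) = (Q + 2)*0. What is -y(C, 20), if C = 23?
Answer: 0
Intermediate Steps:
y(Q, r) = 0 (y(Q, r) = (2 + Q)*0 = 0)
-y(C, 20) = -1*0 = 0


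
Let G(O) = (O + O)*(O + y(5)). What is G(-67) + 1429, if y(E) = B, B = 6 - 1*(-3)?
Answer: 9201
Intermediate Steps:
B = 9 (B = 6 + 3 = 9)
y(E) = 9
G(O) = 2*O*(9 + O) (G(O) = (O + O)*(O + 9) = (2*O)*(9 + O) = 2*O*(9 + O))
G(-67) + 1429 = 2*(-67)*(9 - 67) + 1429 = 2*(-67)*(-58) + 1429 = 7772 + 1429 = 9201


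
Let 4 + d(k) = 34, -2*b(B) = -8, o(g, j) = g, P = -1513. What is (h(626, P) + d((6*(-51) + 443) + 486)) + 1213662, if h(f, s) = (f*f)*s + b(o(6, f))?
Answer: -591694692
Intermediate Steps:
b(B) = 4 (b(B) = -1/2*(-8) = 4)
d(k) = 30 (d(k) = -4 + 34 = 30)
h(f, s) = 4 + s*f**2 (h(f, s) = (f*f)*s + 4 = f**2*s + 4 = s*f**2 + 4 = 4 + s*f**2)
(h(626, P) + d((6*(-51) + 443) + 486)) + 1213662 = ((4 - 1513*626**2) + 30) + 1213662 = ((4 - 1513*391876) + 30) + 1213662 = ((4 - 592908388) + 30) + 1213662 = (-592908384 + 30) + 1213662 = -592908354 + 1213662 = -591694692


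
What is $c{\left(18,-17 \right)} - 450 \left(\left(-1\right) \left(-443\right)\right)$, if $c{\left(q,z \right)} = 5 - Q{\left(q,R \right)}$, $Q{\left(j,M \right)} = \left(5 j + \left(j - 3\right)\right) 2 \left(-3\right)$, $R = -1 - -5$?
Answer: $-198715$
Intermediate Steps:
$R = 4$ ($R = -1 + 5 = 4$)
$Q{\left(j,M \right)} = 18 - 36 j$ ($Q{\left(j,M \right)} = \left(5 j + \left(-3 + j\right)\right) 2 \left(-3\right) = \left(-3 + 6 j\right) 2 \left(-3\right) = \left(-6 + 12 j\right) \left(-3\right) = 18 - 36 j$)
$c{\left(q,z \right)} = -13 + 36 q$ ($c{\left(q,z \right)} = 5 - \left(18 - 36 q\right) = 5 + \left(-18 + 36 q\right) = -13 + 36 q$)
$c{\left(18,-17 \right)} - 450 \left(\left(-1\right) \left(-443\right)\right) = \left(-13 + 36 \cdot 18\right) - 450 \left(\left(-1\right) \left(-443\right)\right) = \left(-13 + 648\right) - 199350 = 635 - 199350 = -198715$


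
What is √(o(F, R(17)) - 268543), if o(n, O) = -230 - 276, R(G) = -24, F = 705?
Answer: I*√269049 ≈ 518.7*I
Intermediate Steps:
o(n, O) = -506
√(o(F, R(17)) - 268543) = √(-506 - 268543) = √(-269049) = I*√269049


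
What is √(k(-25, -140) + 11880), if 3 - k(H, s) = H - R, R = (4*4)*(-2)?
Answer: 2*√2969 ≈ 108.98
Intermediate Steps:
R = -32 (R = 16*(-2) = -32)
k(H, s) = -29 - H (k(H, s) = 3 - (H - 1*(-32)) = 3 - (H + 32) = 3 - (32 + H) = 3 + (-32 - H) = -29 - H)
√(k(-25, -140) + 11880) = √((-29 - 1*(-25)) + 11880) = √((-29 + 25) + 11880) = √(-4 + 11880) = √11876 = 2*√2969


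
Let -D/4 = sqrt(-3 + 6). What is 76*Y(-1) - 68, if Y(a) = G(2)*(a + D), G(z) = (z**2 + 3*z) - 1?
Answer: -752 - 2736*sqrt(3) ≈ -5490.9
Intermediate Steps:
G(z) = -1 + z**2 + 3*z
D = -4*sqrt(3) (D = -4*sqrt(-3 + 6) = -4*sqrt(3) ≈ -6.9282)
Y(a) = -36*sqrt(3) + 9*a (Y(a) = (-1 + 2**2 + 3*2)*(a - 4*sqrt(3)) = (-1 + 4 + 6)*(a - 4*sqrt(3)) = 9*(a - 4*sqrt(3)) = -36*sqrt(3) + 9*a)
76*Y(-1) - 68 = 76*(-36*sqrt(3) + 9*(-1)) - 68 = 76*(-36*sqrt(3) - 9) - 68 = 76*(-9 - 36*sqrt(3)) - 68 = (-684 - 2736*sqrt(3)) - 68 = -752 - 2736*sqrt(3)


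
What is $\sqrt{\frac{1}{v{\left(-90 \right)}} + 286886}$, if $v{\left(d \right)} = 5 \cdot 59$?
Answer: $\frac{\sqrt{24966254445}}{295} \approx 535.62$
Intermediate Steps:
$v{\left(d \right)} = 295$
$\sqrt{\frac{1}{v{\left(-90 \right)}} + 286886} = \sqrt{\frac{1}{295} + 286886} = \sqrt{\frac{84631371}{295}} = \frac{\sqrt{24966254445}}{295}$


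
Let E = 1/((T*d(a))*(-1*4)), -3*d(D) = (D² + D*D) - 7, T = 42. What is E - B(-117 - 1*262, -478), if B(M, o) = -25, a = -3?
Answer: 15401/616 ≈ 25.002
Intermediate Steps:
d(D) = 7/3 - 2*D²/3 (d(D) = -((D² + D*D) - 7)/3 = -((D² + D²) - 7)/3 = -(2*D² - 7)/3 = -(-7 + 2*D²)/3 = 7/3 - 2*D²/3)
E = 1/616 (E = 1/((42*(7/3 - ⅔*(-3)²))*(-1*4)) = 1/((42*(7/3 - ⅔*9))*(-4)) = 1/((42*(7/3 - 6))*(-4)) = 1/((42*(-11/3))*(-4)) = 1/(-154*(-4)) = 1/616 ≈ 0.0016234)
E - B(-117 - 1*262, -478) = 1/616 - 1*(-25) = 1/616 + 25 = 15401/616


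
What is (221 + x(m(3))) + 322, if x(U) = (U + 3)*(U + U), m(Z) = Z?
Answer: 579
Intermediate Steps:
x(U) = 2*U*(3 + U) (x(U) = (3 + U)*(2*U) = 2*U*(3 + U))
(221 + x(m(3))) + 322 = (221 + 2*3*(3 + 3)) + 322 = (221 + 2*3*6) + 322 = (221 + 36) + 322 = 257 + 322 = 579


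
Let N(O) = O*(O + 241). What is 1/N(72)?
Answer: 1/22536 ≈ 4.4373e-5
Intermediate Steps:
N(O) = O*(241 + O)
1/N(72) = 1/(72*(241 + 72)) = 1/(72*313) = 1/22536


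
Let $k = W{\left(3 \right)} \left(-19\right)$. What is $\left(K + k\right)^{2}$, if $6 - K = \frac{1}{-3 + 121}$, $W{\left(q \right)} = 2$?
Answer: $\frac{14265729}{13924} \approx 1024.5$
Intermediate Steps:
$K = \frac{707}{118}$ ($K = 6 - \frac{1}{-3 + 121} = 6 - \frac{1}{118} = \frac{707}{118} \approx 5.9915$)
$k = -38$ ($k = 2 \left(-19\right) = -38$)
$\left(K + k\right)^{2} = \left(\frac{707}{118} - 38\right)^{2} = \left(- \frac{3777}{118}\right)^{2} = \frac{14265729}{13924}$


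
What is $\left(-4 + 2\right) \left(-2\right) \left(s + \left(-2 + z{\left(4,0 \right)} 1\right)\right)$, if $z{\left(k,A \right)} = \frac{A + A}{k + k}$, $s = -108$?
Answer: $-440$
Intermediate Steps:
$z{\left(k,A \right)} = \frac{A}{k}$ ($z{\left(k,A \right)} = \frac{2 A}{2 k} = 2 A \frac{1}{2 k} = \frac{A}{k}$)
$\left(-4 + 2\right) \left(-2\right) \left(s + \left(-2 + z{\left(4,0 \right)} 1\right)\right) = \left(-4 + 2\right) \left(-2\right) \left(-108 - \left(2 - \frac{0}{4} \cdot 1\right)\right) = \left(-2\right) \left(-2\right) \left(-108 - \left(2 - 0 \cdot \frac{1}{4} \cdot 1\right)\right) = 4 \left(-108 + \left(-2 + 0 \cdot 1\right)\right) = 4 \left(-108 + \left(-2 + 0\right)\right) = 4 \left(-108 - 2\right) = 4 \left(-110\right) = -440$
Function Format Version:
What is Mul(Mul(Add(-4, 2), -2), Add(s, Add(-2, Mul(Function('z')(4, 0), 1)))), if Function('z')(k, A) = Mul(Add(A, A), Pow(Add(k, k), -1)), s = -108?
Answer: -440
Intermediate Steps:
Function('z')(k, A) = Mul(A, Pow(k, -1)) (Function('z')(k, A) = Mul(Mul(2, A), Pow(Mul(2, k), -1)) = Mul(Mul(2, A), Mul(Rational(1, 2), Pow(k, -1))) = Mul(A, Pow(k, -1)))
Mul(Mul(Add(-4, 2), -2), Add(s, Add(-2, Mul(Function('z')(4, 0), 1)))) = Mul(Mul(Add(-4, 2), -2), Add(-108, Add(-2, Mul(Mul(0, Pow(4, -1)), 1)))) = Mul(Mul(-2, -2), Add(-108, Add(-2, Mul(Mul(0, Rational(1, 4)), 1)))) = Mul(4, Add(-108, Add(-2, Mul(0, 1)))) = Mul(4, Add(-108, Add(-2, 0))) = Mul(4, Add(-108, -2)) = Mul(4, -110) = -440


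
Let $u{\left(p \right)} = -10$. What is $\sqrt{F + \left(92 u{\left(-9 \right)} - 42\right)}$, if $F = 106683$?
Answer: $\sqrt{105721} \approx 325.15$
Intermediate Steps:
$\sqrt{F + \left(92 u{\left(-9 \right)} - 42\right)} = \sqrt{106683 + \left(92 \left(-10\right) - 42\right)} = \sqrt{106683 - 962} = \sqrt{105721}$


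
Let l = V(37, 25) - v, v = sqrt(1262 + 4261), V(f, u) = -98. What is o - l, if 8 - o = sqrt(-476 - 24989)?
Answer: 106 + sqrt(5523) - I*sqrt(25465) ≈ 180.32 - 159.58*I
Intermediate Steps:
o = 8 - I*sqrt(25465) (o = 8 - sqrt(-476 - 24989) = 8 - sqrt(-25465) = 8 - I*sqrt(25465) ≈ 8.0 - 159.58*I)
v = sqrt(5523) ≈ 74.317
l = -98 - sqrt(5523) ≈ -172.32
o - l = (8 - I*sqrt(25465)) - (-98 - sqrt(5523)) = (8 - I*sqrt(25465)) + (98 + sqrt(5523)) = 106 + sqrt(5523) - I*sqrt(25465)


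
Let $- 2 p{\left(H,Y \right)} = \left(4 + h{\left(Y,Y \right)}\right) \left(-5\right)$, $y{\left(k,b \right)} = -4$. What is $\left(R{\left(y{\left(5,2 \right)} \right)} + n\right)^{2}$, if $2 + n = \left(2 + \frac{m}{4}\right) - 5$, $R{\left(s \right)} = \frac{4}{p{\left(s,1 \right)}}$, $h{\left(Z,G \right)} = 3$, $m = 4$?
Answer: $\frac{17424}{1225} \approx 14.224$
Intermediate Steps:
$p{\left(H,Y \right)} = \frac{35}{2}$ ($p{\left(H,Y \right)} = - \frac{\left(4 + 3\right) \left(-5\right)}{2} = - \frac{7 \left(-5\right)}{2} = \left(- \frac{1}{2}\right) \left(-35\right) = \frac{35}{2}$)
$R{\left(s \right)} = \frac{8}{35}$ ($R{\left(s \right)} = \frac{4}{\frac{35}{2}} = 4 \cdot \frac{2}{35} = \frac{8}{35}$)
$n = -4$ ($n = -2 - \left(3 - 1\right) = -2 + \left(\left(2 + 4 \cdot \frac{1}{4}\right) - 5\right) = -2 + \left(\left(2 + 1\right) - 5\right) = -2 + \left(3 - 5\right) = -2 - 2 = -4$)
$\left(R{\left(y{\left(5,2 \right)} \right)} + n\right)^{2} = \left(\frac{8}{35} - 4\right)^{2} = \left(- \frac{132}{35}\right)^{2} = \frac{17424}{1225}$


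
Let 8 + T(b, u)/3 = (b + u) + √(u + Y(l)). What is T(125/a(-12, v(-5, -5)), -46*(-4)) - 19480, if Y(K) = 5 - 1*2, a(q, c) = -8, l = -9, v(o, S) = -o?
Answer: -151991/8 + 3*√187 ≈ -18958.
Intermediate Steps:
Y(K) = 3 (Y(K) = 5 - 2 = 3)
T(b, u) = -24 + 3*b + 3*u + 3*√(3 + u) (T(b, u) = -24 + 3*((b + u) + √(u + 3)) = -24 + 3*((b + u) + √(3 + u)) = -24 + 3*(b + u + √(3 + u)) = -24 + (3*b + 3*u + 3*√(3 + u)) = -24 + 3*b + 3*u + 3*√(3 + u))
T(125/a(-12, v(-5, -5)), -46*(-4)) - 19480 = (-24 + 3*(125/(-8)) + 3*(-46*(-4)) + 3*√(3 - 46*(-4))) - 19480 = (-24 + 3*(125*(-⅛)) + 3*184 + 3*√(3 + 184)) - 19480 = (-24 + 3*(-125/8) + 552 + 3*√187) - 19480 = (-24 - 375/8 + 552 + 3*√187) - 19480 = (3849/8 + 3*√187) - 19480 = -151991/8 + 3*√187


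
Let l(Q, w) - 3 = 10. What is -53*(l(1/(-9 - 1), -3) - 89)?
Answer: 4028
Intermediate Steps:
l(Q, w) = 13 (l(Q, w) = 3 + 10 = 13)
-53*(l(1/(-9 - 1), -3) - 89) = -53*(13 - 89) = -53*(-76) = 4028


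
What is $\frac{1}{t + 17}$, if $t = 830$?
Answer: $\frac{1}{847} \approx 0.0011806$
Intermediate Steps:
$\frac{1}{t + 17} = \frac{1}{830 + 17} = \frac{1}{847}$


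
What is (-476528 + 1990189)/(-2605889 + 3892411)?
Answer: 1513661/1286522 ≈ 1.1766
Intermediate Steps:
(-476528 + 1990189)/(-2605889 + 3892411) = 1513661/1286522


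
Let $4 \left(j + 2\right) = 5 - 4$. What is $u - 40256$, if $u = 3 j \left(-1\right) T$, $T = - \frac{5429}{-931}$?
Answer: $- \frac{21399905}{532} \approx -40225.0$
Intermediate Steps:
$j = - \frac{7}{4}$ ($j = -2 + \frac{5 - 4}{4} = -2 + \frac{1}{4} \cdot 1 = -2 + \frac{1}{4} = - \frac{7}{4} \approx -1.75$)
$T = \frac{5429}{931}$ ($T = \left(-5429\right) \left(- \frac{1}{931}\right) = \frac{5429}{931} \approx 5.8314$)
$u = \frac{16287}{532}$ ($u = 3 \left(\left(- \frac{7}{4}\right) \left(-1\right)\right) \frac{5429}{931} = 3 \cdot \frac{7}{4} \cdot \frac{5429}{931} = \frac{21}{4} \cdot \frac{5429}{931} = \frac{16287}{532} \approx 30.615$)
$u - 40256 = \frac{16287}{532} - 40256 = - \frac{21399905}{532}$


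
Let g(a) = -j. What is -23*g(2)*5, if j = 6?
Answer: 690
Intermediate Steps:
g(a) = -6 (g(a) = -1*6 = -6)
-23*g(2)*5 = -23*(-6)*5 = 138*5 = 690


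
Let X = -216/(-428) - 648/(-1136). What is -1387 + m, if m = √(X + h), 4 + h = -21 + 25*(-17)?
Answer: -1387 + 3*I*√11515304690/15194 ≈ -1387.0 + 21.188*I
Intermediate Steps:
X = 16335/15194 (X = -216*(-1/428) - 648*(-1/1136) = 54/107 + 81/142 = 16335/15194 ≈ 1.0751)
h = -450 (h = -4 + (-21 + 25*(-17)) = -4 + (-21 - 425) = -4 - 446 = -450)
m = 3*I*√11515304690/15194 (m = √(16335/15194 - 450) = √(-6820965/15194) = 3*I*√11515304690/15194 ≈ 21.188*I)
-1387 + m = -1387 + 3*I*√11515304690/15194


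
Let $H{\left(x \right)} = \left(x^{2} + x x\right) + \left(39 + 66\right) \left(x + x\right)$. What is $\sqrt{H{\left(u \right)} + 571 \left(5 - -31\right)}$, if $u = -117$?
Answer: $6 \sqrt{649} \approx 152.85$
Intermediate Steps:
$H{\left(x \right)} = 2 x^{2} + 210 x$ ($H{\left(x \right)} = \left(x^{2} + x^{2}\right) + 105 \cdot 2 x = 2 x^{2} + 210 x$)
$\sqrt{H{\left(u \right)} + 571 \left(5 - -31\right)} = \sqrt{2 \left(-117\right) \left(105 - 117\right) + 571 \left(5 - -31\right)} = \sqrt{2 \left(-117\right) \left(-12\right) + 571 \left(5 + 31\right)} = \sqrt{2808 + 571 \cdot 36} = \sqrt{2808 + 20556} = \sqrt{23364} = 6 \sqrt{649}$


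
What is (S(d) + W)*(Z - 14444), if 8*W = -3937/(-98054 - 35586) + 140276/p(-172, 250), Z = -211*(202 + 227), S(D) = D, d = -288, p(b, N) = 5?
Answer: -72243814087143/213824 ≈ -3.3787e+8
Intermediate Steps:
Z = -90519 (Z = -211*429 = -90519)
W = 749860173/213824 (W = (-3937/(-98054 - 35586) + 140276/5)/8 = (-3937/(-133640) + 140276*(⅕))/8 = (-3937*(-1/133640) + 140276/5)/8 = (3937/133640 + 140276/5)/8 = (⅛)*(749860173/26728) = 749860173/213824 ≈ 3506.9)
(S(d) + W)*(Z - 14444) = (-288 + 749860173/213824)*(-90519 - 14444) = (688278861/213824)*(-104963) = -72243814087143/213824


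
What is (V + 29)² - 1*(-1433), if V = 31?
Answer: 5033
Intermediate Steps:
(V + 29)² - 1*(-1433) = (31 + 29)² - 1*(-1433) = 60² + 1433 = 3600 + 1433 = 5033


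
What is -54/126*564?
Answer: -1692/7 ≈ -241.71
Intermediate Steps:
-54/126*564 = -54*1/126*564 = -3/7*564 = -1692/7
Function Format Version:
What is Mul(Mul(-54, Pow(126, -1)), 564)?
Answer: Rational(-1692, 7) ≈ -241.71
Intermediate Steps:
Mul(Mul(-54, Pow(126, -1)), 564) = Mul(Mul(-54, Rational(1, 126)), 564) = Mul(Rational(-3, 7), 564) = Rational(-1692, 7)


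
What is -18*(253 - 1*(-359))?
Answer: -11016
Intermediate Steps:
-18*(253 - 1*(-359)) = -18*(253 + 359) = -18*612 = -11016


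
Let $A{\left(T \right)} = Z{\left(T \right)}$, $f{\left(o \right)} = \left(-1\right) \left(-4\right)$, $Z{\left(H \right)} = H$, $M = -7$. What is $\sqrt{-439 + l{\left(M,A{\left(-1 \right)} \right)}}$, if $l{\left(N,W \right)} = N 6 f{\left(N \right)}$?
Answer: $i \sqrt{607} \approx 24.637 i$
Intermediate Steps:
$f{\left(o \right)} = 4$
$A{\left(T \right)} = T$
$l{\left(N,W \right)} = 24 N$ ($l{\left(N,W \right)} = N 6 \cdot 4 = 6 N 4 = 24 N$)
$\sqrt{-439 + l{\left(M,A{\left(-1 \right)} \right)}} = \sqrt{-439 + 24 \left(-7\right)} = \sqrt{-439 - 168} = \sqrt{-607} = i \sqrt{607}$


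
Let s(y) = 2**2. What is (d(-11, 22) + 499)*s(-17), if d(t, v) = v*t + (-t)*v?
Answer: 1996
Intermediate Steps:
d(t, v) = 0 (d(t, v) = t*v - t*v = 0)
s(y) = 4
(d(-11, 22) + 499)*s(-17) = (0 + 499)*4 = 499*4 = 1996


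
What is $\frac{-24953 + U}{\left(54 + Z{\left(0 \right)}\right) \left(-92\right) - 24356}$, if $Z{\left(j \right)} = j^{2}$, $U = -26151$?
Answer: $\frac{12776}{7331} \approx 1.7427$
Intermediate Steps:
$\frac{-24953 + U}{\left(54 + Z{\left(0 \right)}\right) \left(-92\right) - 24356} = \frac{-24953 - 26151}{\left(54 + 0^{2}\right) \left(-92\right) - 24356} = - \frac{51104}{\left(54 + 0\right) \left(-92\right) - 24356} = - \frac{51104}{54 \left(-92\right) - 24356} = - \frac{51104}{-4968 - 24356} = - \frac{51104}{-29324} = \left(-51104\right) \left(- \frac{1}{29324}\right) = \frac{12776}{7331}$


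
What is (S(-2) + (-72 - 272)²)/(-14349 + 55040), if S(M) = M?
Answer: 118334/40691 ≈ 2.9081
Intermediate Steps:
(S(-2) + (-72 - 272)²)/(-14349 + 55040) = (-2 + (-72 - 272)²)/(-14349 + 55040) = (-2 + (-344)²)/40691 = (-2 + 118336)*(1/40691) = 118334*(1/40691) = 118334/40691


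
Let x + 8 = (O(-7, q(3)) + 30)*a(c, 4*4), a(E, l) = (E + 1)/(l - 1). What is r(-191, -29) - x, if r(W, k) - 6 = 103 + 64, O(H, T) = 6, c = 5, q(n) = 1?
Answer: 833/5 ≈ 166.60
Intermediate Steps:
a(E, l) = (1 + E)/(-1 + l)
r(W, k) = 173 (r(W, k) = 6 + (103 + 64) = 6 + 167 = 173)
x = 32/5 (x = -8 + (6 + 30)*((1 + 5)/(-1 + 4*4)) = -8 + 36*(6/(-1 + 16)) = -8 + 36*(6/15) = -8 + 36*((1/15)*6) = -8 + 36*(⅖) = -8 + 72/5 = 32/5 ≈ 6.4000)
r(-191, -29) - x = 173 - 1*32/5 = 173 - 32/5 = 833/5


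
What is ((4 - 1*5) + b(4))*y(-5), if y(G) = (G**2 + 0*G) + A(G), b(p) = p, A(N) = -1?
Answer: 72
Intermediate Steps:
y(G) = -1 + G**2 (y(G) = (G**2 + 0*G) - 1 = (G**2 + 0) - 1 = G**2 - 1 = -1 + G**2)
((4 - 1*5) + b(4))*y(-5) = ((4 - 1*5) + 4)*(-1 + (-5)**2) = ((4 - 5) + 4)*(-1 + 25) = (-1 + 4)*24 = 3*24 = 72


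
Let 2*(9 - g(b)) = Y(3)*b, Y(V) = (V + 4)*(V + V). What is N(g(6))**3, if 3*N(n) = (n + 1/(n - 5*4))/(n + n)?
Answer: 514885403375/111194434594503 ≈ 0.0046305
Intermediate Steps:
Y(V) = 2*V*(4 + V) (Y(V) = (4 + V)*(2*V) = 2*V*(4 + V))
g(b) = 9 - 21*b (g(b) = 9 - 2*3*(4 + 3)*b/2 = 9 - 2*3*7*b/2 = 9 - 21*b)
N(n) = (n + 1/(-20 + n))/(6*n) (N(n) = ((n + 1/(n - 5*4))/(n + n))/3 = ((n + 1/(n - 20))/((2*n)))/3 = ((n + 1/(-20 + n))*(1/(2*n)))/3 = ((n + 1/(-20 + n))/(2*n))/3 = (n + 1/(-20 + n))/(6*n))
N(g(6))**3 = ((1 + (9 - 21*6)**2 - 20*(9 - 21*6))/(6*(9 - 21*6)*(-20 + (9 - 21*6))))**3 = ((1 + (9 - 126)**2 - 20*(9 - 126))/(6*(9 - 126)*(-20 + (9 - 126))))**3 = ((1/6)*(1 + (-117)**2 - 20*(-117))/(-117*(-20 - 117)))**3 = ((1/6)*(-1/117)*(1 + 13689 + 2340)/(-137))**3 = ((1/6)*(-1/117)*(-1/137)*16030)**3 = (8015/48087)**3 = 514885403375/111194434594503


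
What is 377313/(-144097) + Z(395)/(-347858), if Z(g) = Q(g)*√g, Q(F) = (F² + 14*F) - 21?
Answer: -377313/144097 - 80767*√395/173929 ≈ -11.848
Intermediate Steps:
Q(F) = -21 + F² + 14*F
Z(g) = √g*(-21 + g² + 14*g) (Z(g) = (-21 + g² + 14*g)*√g = √g*(-21 + g² + 14*g))
377313/(-144097) + Z(395)/(-347858) = 377313/(-144097) + (√395*(-21 + 395² + 14*395))/(-347858) = 377313*(-1/144097) + (√395*(-21 + 156025 + 5530))*(-1/347858) = -377313/144097 + (√395*161534)*(-1/347858) = -377313/144097 + (161534*√395)*(-1/347858) = -377313/144097 - 80767*√395/173929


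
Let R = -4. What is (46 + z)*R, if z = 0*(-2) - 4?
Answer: -168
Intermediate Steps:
z = -4 (z = 0 - 4 = -4)
(46 + z)*R = (46 - 4)*(-4) = 42*(-4) = -168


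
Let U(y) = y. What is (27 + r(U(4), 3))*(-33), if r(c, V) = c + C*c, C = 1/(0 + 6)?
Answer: -1045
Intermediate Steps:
C = ⅙ (C = 1/6 = ⅙ ≈ 0.16667)
r(c, V) = 7*c/6 (r(c, V) = c + c/6 = 7*c/6)
(27 + r(U(4), 3))*(-33) = (27 + (7/6)*4)*(-33) = (27 + 14/3)*(-33) = (95/3)*(-33) = -1045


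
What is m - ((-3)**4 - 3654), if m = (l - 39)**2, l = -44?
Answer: 10462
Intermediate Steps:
m = 6889 (m = (-44 - 39)**2 = (-83)**2 = 6889)
m - ((-3)**4 - 3654) = 6889 - ((-3)**4 - 3654) = 6889 - (81 - 3654) = 6889 - 1*(-3573) = 6889 + 3573 = 10462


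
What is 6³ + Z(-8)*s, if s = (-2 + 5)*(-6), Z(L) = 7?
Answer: 90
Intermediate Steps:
s = -18 (s = 3*(-6) = -18)
6³ + Z(-8)*s = 6³ + 7*(-18) = 216 - 126 = 90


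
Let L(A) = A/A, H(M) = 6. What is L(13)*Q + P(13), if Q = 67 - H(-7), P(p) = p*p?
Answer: 230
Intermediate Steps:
P(p) = p**2
L(A) = 1
Q = 61 (Q = 67 - 1*6 = 67 - 6 = 61)
L(13)*Q + P(13) = 1*61 + 13**2 = 61 + 169 = 230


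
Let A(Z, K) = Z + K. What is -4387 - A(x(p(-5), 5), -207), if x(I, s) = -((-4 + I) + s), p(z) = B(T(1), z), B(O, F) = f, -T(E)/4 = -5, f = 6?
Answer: -4173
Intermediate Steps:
T(E) = 20 (T(E) = -4*(-5) = 20)
B(O, F) = 6
p(z) = 6
x(I, s) = 4 - I - s (x(I, s) = -(-4 + I + s) = 4 - I - s)
A(Z, K) = K + Z
-4387 - A(x(p(-5), 5), -207) = -4387 - (-207 + (4 - 1*6 - 1*5)) = -4387 - (-207 + (4 - 6 - 5)) = -4387 - (-207 - 7) = -4387 - 1*(-214) = -4387 + 214 = -4173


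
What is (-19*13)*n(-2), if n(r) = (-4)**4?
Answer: -63232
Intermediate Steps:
n(r) = 256
(-19*13)*n(-2) = -19*13*256 = -247*256 = -63232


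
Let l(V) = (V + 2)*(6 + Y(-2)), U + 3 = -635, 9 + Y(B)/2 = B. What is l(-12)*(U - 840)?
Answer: -236480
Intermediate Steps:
Y(B) = -18 + 2*B
U = -638 (U = -3 - 635 = -638)
l(V) = -32 - 16*V (l(V) = (V + 2)*(6 + (-18 + 2*(-2))) = (2 + V)*(6 + (-18 - 4)) = (2 + V)*(6 - 22) = (2 + V)*(-16) = -32 - 16*V)
l(-12)*(U - 840) = (-32 - 16*(-12))*(-638 - 840) = (-32 + 192)*(-1478) = 160*(-1478) = -236480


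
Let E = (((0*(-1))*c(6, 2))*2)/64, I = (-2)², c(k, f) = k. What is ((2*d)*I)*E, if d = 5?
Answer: 0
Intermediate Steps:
I = 4
E = 0 (E = (((0*(-1))*6)*2)/64 = ((0*6)*2)*(1/64) = (0*2)*(1/64) = 0*(1/64) = 0)
((2*d)*I)*E = ((2*5)*4)*0 = (10*4)*0 = 40*0 = 0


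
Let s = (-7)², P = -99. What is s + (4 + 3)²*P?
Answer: -4802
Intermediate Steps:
s = 49
s + (4 + 3)²*P = 49 + (4 + 3)²*(-99) = 49 + 7²*(-99) = 49 + 49*(-99) = 49 - 4851 = -4802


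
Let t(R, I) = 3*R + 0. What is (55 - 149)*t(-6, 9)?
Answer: 1692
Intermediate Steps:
t(R, I) = 3*R
(55 - 149)*t(-6, 9) = (55 - 149)*(3*(-6)) = -94*(-18) = 1692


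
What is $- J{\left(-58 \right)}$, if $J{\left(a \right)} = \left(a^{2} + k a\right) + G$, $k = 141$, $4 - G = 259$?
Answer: $5069$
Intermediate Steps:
$G = -255$ ($G = 4 - 259 = -255$)
$J{\left(a \right)} = -255 + a^{2} + 141 a$ ($J{\left(a \right)} = \left(a^{2} + 141 a\right) - 255 = -255 + a^{2} + 141 a$)
$- J{\left(-58 \right)} = - (-255 + \left(-58\right)^{2} + 141 \left(-58\right)) = - (-255 + 3364 - 8178) = \left(-1\right) \left(-5069\right) = 5069$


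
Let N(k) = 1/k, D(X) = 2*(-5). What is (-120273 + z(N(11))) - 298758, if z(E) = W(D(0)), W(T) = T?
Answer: -419041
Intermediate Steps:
D(X) = -10
z(E) = -10
(-120273 + z(N(11))) - 298758 = (-120273 - 10) - 298758 = -120283 - 298758 = -419041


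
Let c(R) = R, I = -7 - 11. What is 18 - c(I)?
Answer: 36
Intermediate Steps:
I = -18
18 - c(I) = 18 - 1*(-18) = 18 + 18 = 36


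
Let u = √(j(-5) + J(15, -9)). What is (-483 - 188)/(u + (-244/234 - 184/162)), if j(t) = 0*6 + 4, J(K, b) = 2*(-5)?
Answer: 810427761/5957645 + 744010839*I*√6/11915290 ≈ 136.03 + 152.95*I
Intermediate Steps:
J(K, b) = -10
j(t) = 4 (j(t) = 0 + 4 = 4)
u = I*√6 (u = √(4 - 10) = √(-6) = I*√6 ≈ 2.4495*I)
(-483 - 188)/(u + (-244/234 - 184/162)) = (-483 - 188)/(I*√6 + (-244/234 - 184/162)) = -671/(I*√6 + (-244*1/234 - 184*1/162)) = -671/(I*√6 + (-122/117 - 92/81)) = -671/(I*√6 - 2294/1053) = -671/(-2294/1053 + I*√6)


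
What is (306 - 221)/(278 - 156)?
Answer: 85/122 ≈ 0.69672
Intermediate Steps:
(306 - 221)/(278 - 156) = 85/122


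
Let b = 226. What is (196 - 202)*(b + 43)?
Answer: -1614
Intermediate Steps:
(196 - 202)*(b + 43) = (196 - 202)*(226 + 43) = -6*269 = -1614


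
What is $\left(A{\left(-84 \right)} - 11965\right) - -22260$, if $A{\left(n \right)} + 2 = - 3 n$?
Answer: $10545$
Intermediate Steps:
$A{\left(n \right)} = -2 - 3 n$
$\left(A{\left(-84 \right)} - 11965\right) - -22260 = \left(\left(-2 - -252\right) - 11965\right) - -22260 = \left(\left(-2 + 252\right) - 11965\right) + 22260 = \left(250 - 11965\right) + 22260 = -11715 + 22260 = 10545$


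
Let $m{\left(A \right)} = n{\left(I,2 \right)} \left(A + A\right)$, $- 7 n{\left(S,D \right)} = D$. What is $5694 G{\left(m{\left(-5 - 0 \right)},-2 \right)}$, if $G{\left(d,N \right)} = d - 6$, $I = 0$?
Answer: $- \frac{125268}{7} \approx -17895.0$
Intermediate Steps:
$n{\left(S,D \right)} = - \frac{D}{7}$
$m{\left(A \right)} = - \frac{4 A}{7}$ ($m{\left(A \right)} = \left(- \frac{1}{7}\right) 2 \left(A + A\right) = - \frac{2 \cdot 2 A}{7} = - \frac{4 A}{7}$)
$G{\left(d,N \right)} = -6 + d$
$5694 G{\left(m{\left(-5 - 0 \right)},-2 \right)} = 5694 \left(-6 - \frac{4 \left(-5 - 0\right)}{7}\right) = 5694 \left(-6 - \frac{4 \left(-5 + 0\right)}{7}\right) = 5694 \left(-6 - - \frac{20}{7}\right) = 5694 \left(-6 + \frac{20}{7}\right) = 5694 \left(- \frac{22}{7}\right) = - \frac{125268}{7}$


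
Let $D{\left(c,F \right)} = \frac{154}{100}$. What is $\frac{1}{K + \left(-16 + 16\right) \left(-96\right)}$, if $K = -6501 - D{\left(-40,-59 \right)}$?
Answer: $- \frac{50}{325127} \approx -0.00015379$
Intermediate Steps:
$D{\left(c,F \right)} = \frac{77}{50}$ ($D{\left(c,F \right)} = 154 \cdot \frac{1}{100} = \frac{77}{50}$)
$K = - \frac{325127}{50}$ ($K = -6501 - \frac{77}{50} = - \frac{325127}{50} \approx -6502.5$)
$\frac{1}{K + \left(-16 + 16\right) \left(-96\right)} = \frac{1}{- \frac{325127}{50} + \left(-16 + 16\right) \left(-96\right)} = \frac{1}{- \frac{325127}{50} + 0 \left(-96\right)} = \frac{1}{- \frac{325127}{50} + 0} = \frac{1}{- \frac{325127}{50}} = - \frac{50}{325127}$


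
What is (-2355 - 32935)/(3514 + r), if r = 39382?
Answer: -17645/21448 ≈ -0.82269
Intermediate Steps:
(-2355 - 32935)/(3514 + r) = (-2355 - 32935)/(3514 + 39382) = -35290/42896 = -35290*1/42896 = -17645/21448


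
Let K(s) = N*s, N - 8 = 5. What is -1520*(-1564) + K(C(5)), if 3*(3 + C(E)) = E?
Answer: 7131788/3 ≈ 2.3773e+6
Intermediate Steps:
N = 13 (N = 8 + 5 = 13)
C(E) = -3 + E/3
K(s) = 13*s
-1520*(-1564) + K(C(5)) = -1520*(-1564) + 13*(-3 + (⅓)*5) = 2377280 + 13*(-3 + 5/3) = 2377280 + 13*(-4/3) = 2377280 - 52/3 = 7131788/3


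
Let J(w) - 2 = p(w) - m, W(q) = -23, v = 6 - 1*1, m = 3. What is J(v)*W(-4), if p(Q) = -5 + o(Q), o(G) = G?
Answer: 23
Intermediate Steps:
v = 5 (v = 6 - 1 = 5)
p(Q) = -5 + Q
J(w) = -6 + w (J(w) = 2 + ((-5 + w) - 1*3) = 2 + ((-5 + w) - 3) = 2 + (-8 + w) = -6 + w)
J(v)*W(-4) = (-6 + 5)*(-23) = -1*(-23) = 23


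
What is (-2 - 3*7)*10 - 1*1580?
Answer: -1810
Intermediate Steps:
(-2 - 3*7)*10 - 1*1580 = (-2 - 21)*10 - 1580 = -23*10 - 1580 = -230 - 1580 = -1810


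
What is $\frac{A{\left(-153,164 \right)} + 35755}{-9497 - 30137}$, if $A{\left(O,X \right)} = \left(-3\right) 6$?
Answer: $- \frac{35737}{39634} \approx -0.90168$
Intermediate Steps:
$A{\left(O,X \right)} = -18$
$\frac{A{\left(-153,164 \right)} + 35755}{-9497 - 30137} = \frac{-18 + 35755}{-9497 - 30137} = \frac{35737}{-39634} = 35737 \left(- \frac{1}{39634}\right) = - \frac{35737}{39634}$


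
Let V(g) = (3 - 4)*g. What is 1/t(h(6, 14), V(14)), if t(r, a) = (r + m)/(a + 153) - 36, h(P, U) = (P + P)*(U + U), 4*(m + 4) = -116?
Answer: -139/4701 ≈ -0.029568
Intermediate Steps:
m = -33 (m = -4 + (1/4)*(-116) = -4 - 29 = -33)
V(g) = -g
h(P, U) = 4*P*U (h(P, U) = (2*P)*(2*U) = 4*P*U)
t(r, a) = -36 + (-33 + r)/(153 + a) (t(r, a) = (r - 33)/(a + 153) - 36 = (-33 + r)/(153 + a) - 36 = -36 + (-33 + r)/(153 + a))
1/t(h(6, 14), V(14)) = 1/((-5541 + 4*6*14 - (-36)*14)/(153 - 1*14)) = 1/((-5541 + 336 - 36*(-14))/(153 - 14)) = 1/((-5541 + 336 + 504)/139) = 1/((1/139)*(-4701)) = 1/(-4701/139) = -139/4701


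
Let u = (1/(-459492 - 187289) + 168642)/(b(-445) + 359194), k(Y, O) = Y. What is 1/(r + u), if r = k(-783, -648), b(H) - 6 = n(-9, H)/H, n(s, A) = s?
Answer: -103384067985029/80901187105854262 ≈ -0.0012779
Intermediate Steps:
b(H) = 6 - 9/H
r = -783
u = 48538126423445/103384067985029 (u = (1/(-459492 - 187289) + 168642)/((6 - 9/(-445)) + 359194) = (1/(-646781) + 168642)/((6 - 9*(-1/445)) + 359194) = (-1/646781 + 168642)/((6 + 9/445) + 359194) = 109074441401/(646781*(2679/445 + 359194)) = 109074441401/(646781*(159844009/445)) = (109074441401/646781)*(445/159844009) = 48538126423445/103384067985029 ≈ 0.46949)
1/(r + u) = 1/(-783 + 48538126423445/103384067985029) = 1/(-80901187105854262/103384067985029) = -103384067985029/80901187105854262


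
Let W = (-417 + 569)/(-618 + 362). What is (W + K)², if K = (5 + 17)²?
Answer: 239289961/1024 ≈ 2.3368e+5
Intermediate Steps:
K = 484 (K = 22² = 484)
W = -19/32 (W = 152/(-256) = 152*(-1/256) = -19/32 ≈ -0.59375)
(W + K)² = (-19/32 + 484)² = (15469/32)² = 239289961/1024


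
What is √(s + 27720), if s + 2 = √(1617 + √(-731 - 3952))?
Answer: √(27718 + √(1617 + I*√4683)) ≈ 166.61 + 0.003*I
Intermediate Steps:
s = -2 + √(1617 + I*√4683) (s = -2 + √(1617 + √(-731 - 3952)) = -2 + √(1617 + √(-4683)) = -2 + √(1617 + I*√4683) ≈ 38.221 + 0.85071*I)
√(s + 27720) = √((-2 + √(1617 + I*√4683)) + 27720) = √(27718 + √(1617 + I*√4683))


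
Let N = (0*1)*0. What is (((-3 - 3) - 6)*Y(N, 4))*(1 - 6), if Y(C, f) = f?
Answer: 240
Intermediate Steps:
N = 0 (N = 0*0 = 0)
(((-3 - 3) - 6)*Y(N, 4))*(1 - 6) = (((-3 - 3) - 6)*4)*(1 - 6) = ((-6 - 6)*4)*(-5) = -12*4*(-5) = -48*(-5) = 240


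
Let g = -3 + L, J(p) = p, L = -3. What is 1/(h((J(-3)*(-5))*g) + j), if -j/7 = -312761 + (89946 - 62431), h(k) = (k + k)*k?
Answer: 1/2012922 ≈ 4.9679e-7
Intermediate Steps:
g = -6 (g = -3 - 3 = -6)
h(k) = 2*k² (h(k) = (2*k)*k = 2*k²)
j = 1996722 (j = -7*(-312761 + (89946 - 62431)) = -7*(-312761 + 27515) = -7*(-285246) = 1996722)
1/(h((J(-3)*(-5))*g) + j) = 1/(2*(-3*(-5)*(-6))² + 1996722) = 1/(2*(15*(-6))² + 1996722) = 1/(2*(-90)² + 1996722) = 1/(2*8100 + 1996722) = 1/(16200 + 1996722) = 1/2012922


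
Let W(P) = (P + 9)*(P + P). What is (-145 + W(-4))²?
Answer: 34225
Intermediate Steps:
W(P) = 2*P*(9 + P) (W(P) = (9 + P)*(2*P) = 2*P*(9 + P))
(-145 + W(-4))² = (-145 + 2*(-4)*(9 - 4))² = (-145 + 2*(-4)*5)² = (-145 - 40)² = (-185)² = 34225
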